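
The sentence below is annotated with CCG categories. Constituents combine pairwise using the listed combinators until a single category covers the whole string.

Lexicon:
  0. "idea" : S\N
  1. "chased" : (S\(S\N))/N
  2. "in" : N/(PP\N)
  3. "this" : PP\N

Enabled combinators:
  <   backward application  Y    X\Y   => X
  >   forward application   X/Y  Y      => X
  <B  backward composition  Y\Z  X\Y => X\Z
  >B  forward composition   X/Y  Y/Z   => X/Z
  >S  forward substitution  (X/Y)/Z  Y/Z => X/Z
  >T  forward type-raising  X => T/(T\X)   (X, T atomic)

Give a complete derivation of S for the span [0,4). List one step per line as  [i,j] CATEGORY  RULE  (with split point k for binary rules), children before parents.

[0,1] S\N  lex  "idea"
[1,2] (S\(S\N))/N  lex  "chased"
[2,3] N/(PP\N)  lex  "in"
[3,4] PP\N  lex  "this"
[2,4] N  >  k=3
[1,4] S\(S\N)  >  k=2
[0,4] S  <  k=1

[0,4] S   <
  [0,1] "idea" : S\N
  [1,4] S\(S\N)   >
    [1,2] "chased" : (S\(S\N))/N
    [2,4] N   >
      [2,3] "in" : N/(PP\N)
      [3,4] "this" : PP\N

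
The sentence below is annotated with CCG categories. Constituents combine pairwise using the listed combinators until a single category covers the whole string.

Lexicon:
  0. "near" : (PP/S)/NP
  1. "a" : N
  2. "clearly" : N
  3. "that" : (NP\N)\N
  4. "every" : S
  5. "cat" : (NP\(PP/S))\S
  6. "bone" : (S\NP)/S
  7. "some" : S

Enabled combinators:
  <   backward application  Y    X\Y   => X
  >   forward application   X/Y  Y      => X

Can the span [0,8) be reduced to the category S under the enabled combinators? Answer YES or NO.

YES

[0,8] S   <
  [0,6] NP   <
    [0,4] PP/S   >
      [0,1] "near" : (PP/S)/NP
      [1,4] NP   <
        [1,2] "a" : N
        [2,4] NP\N   <
          [2,3] "clearly" : N
          [3,4] "that" : (NP\N)\N
    [4,6] NP\(PP/S)   <
      [4,5] "every" : S
      [5,6] "cat" : (NP\(PP/S))\S
  [6,8] S\NP   >
    [6,7] "bone" : (S\NP)/S
    [7,8] "some" : S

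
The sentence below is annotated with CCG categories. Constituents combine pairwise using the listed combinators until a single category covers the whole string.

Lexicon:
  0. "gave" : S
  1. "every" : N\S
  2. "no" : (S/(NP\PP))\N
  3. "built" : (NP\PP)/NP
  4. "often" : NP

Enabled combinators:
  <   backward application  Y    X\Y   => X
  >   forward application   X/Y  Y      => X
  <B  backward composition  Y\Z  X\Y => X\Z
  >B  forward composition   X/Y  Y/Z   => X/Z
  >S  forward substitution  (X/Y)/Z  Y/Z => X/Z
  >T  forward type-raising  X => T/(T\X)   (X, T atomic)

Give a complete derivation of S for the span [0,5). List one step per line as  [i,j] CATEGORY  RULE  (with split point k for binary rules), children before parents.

[0,1] S  lex  "gave"
[0,1] N/(N\S)  >T
[1,2] N\S  lex  "every"
[0,2] N  >  k=1
[2,3] (S/(NP\PP))\N  lex  "no"
[0,3] S/(NP\PP)  <  k=2
[3,4] (NP\PP)/NP  lex  "built"
[4,5] NP  lex  "often"
[3,5] NP\PP  >  k=4
[0,5] S  >  k=3

[0,5] S   >
  [0,3] S/(NP\PP)   <
    [0,2] N   >
      [0,1] N/(N\S)   >T
        [0,1] "gave" : S
      [1,2] "every" : N\S
    [2,3] "no" : (S/(NP\PP))\N
  [3,5] NP\PP   >
    [3,4] "built" : (NP\PP)/NP
    [4,5] "often" : NP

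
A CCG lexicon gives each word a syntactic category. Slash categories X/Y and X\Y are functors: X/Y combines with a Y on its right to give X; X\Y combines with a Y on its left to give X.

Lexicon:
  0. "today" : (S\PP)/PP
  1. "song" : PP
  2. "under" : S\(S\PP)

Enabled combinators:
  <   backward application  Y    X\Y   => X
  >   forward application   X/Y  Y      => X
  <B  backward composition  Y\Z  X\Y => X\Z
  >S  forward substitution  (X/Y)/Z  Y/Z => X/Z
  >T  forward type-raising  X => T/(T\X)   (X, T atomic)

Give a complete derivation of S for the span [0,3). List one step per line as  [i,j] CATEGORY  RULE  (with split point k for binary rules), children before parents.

[0,3] S   <
  [0,2] S\PP   >
    [0,1] "today" : (S\PP)/PP
    [1,2] "song" : PP
  [2,3] "under" : S\(S\PP)

[0,1] (S\PP)/PP  lex  "today"
[1,2] PP  lex  "song"
[0,2] S\PP  >  k=1
[2,3] S\(S\PP)  lex  "under"
[0,3] S  <  k=2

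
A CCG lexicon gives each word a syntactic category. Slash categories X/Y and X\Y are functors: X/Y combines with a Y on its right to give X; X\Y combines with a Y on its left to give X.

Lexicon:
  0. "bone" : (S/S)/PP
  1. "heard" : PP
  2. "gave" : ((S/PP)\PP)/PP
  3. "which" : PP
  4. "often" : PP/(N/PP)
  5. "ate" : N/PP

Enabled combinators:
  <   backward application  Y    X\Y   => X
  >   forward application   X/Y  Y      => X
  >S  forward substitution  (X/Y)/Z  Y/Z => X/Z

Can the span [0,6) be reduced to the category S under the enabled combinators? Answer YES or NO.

YES

[0,6] S   >
  [0,4] S/PP   >S
    [0,1] "bone" : (S/S)/PP
    [1,4] S/PP   <
      [1,2] "heard" : PP
      [2,4] (S/PP)\PP   >
        [2,3] "gave" : ((S/PP)\PP)/PP
        [3,4] "which" : PP
  [4,6] PP   >
    [4,5] "often" : PP/(N/PP)
    [5,6] "ate" : N/PP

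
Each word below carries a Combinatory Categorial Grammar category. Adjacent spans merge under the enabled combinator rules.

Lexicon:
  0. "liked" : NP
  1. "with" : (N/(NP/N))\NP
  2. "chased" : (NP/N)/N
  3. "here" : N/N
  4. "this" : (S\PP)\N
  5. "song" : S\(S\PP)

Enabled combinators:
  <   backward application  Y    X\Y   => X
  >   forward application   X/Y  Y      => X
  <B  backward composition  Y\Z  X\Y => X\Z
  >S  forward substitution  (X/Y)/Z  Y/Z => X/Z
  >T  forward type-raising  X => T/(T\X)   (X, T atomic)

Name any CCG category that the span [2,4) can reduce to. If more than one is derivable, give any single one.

[0,6] S   <
  [0,5] S\PP   <
    [0,4] N   >
      [0,2] N/(NP/N)   <
        [0,1] "liked" : NP
        [1,2] "with" : (N/(NP/N))\NP
      [2,4] NP/N   >S
        [2,3] "chased" : (NP/N)/N
        [3,4] "here" : N/N
    [4,5] "this" : (S\PP)\N
  [5,6] "song" : S\(S\PP)

NP/N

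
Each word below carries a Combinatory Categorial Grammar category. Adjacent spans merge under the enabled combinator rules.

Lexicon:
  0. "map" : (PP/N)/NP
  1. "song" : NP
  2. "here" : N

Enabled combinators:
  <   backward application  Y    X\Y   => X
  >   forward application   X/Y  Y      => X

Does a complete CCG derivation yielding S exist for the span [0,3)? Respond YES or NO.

(PP/N)/NP NP N
CKY chart[0,3] = {PP}; S ∉ chart

NO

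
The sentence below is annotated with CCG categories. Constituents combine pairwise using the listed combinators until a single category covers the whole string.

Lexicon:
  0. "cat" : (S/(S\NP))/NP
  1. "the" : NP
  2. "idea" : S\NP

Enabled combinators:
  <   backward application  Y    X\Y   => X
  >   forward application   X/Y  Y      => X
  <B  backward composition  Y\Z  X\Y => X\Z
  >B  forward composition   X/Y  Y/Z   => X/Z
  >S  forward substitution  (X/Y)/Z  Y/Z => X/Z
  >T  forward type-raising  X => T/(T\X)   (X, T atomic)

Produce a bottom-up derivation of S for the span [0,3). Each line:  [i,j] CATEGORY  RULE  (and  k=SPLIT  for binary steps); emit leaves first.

[0,3] S   >
  [0,2] S/(S\NP)   >
    [0,1] "cat" : (S/(S\NP))/NP
    [1,2] "the" : NP
  [2,3] "idea" : S\NP

[0,1] (S/(S\NP))/NP  lex  "cat"
[1,2] NP  lex  "the"
[0,2] S/(S\NP)  >  k=1
[2,3] S\NP  lex  "idea"
[0,3] S  >  k=2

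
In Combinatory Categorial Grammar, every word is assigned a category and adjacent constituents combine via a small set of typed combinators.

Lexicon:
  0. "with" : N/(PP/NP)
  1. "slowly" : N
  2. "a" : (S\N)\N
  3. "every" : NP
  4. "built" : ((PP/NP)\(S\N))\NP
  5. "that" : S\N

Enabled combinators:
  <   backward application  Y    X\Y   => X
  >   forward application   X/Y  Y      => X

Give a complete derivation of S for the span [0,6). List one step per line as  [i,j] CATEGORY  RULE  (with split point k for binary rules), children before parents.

[0,1] N/(PP/NP)  lex  "with"
[1,2] N  lex  "slowly"
[2,3] (S\N)\N  lex  "a"
[1,3] S\N  <  k=2
[3,4] NP  lex  "every"
[4,5] ((PP/NP)\(S\N))\NP  lex  "built"
[3,5] (PP/NP)\(S\N)  <  k=4
[1,5] PP/NP  <  k=3
[0,5] N  >  k=1
[5,6] S\N  lex  "that"
[0,6] S  <  k=5

[0,6] S   <
  [0,5] N   >
    [0,1] "with" : N/(PP/NP)
    [1,5] PP/NP   <
      [1,3] S\N   <
        [1,2] "slowly" : N
        [2,3] "a" : (S\N)\N
      [3,5] (PP/NP)\(S\N)   <
        [3,4] "every" : NP
        [4,5] "built" : ((PP/NP)\(S\N))\NP
  [5,6] "that" : S\N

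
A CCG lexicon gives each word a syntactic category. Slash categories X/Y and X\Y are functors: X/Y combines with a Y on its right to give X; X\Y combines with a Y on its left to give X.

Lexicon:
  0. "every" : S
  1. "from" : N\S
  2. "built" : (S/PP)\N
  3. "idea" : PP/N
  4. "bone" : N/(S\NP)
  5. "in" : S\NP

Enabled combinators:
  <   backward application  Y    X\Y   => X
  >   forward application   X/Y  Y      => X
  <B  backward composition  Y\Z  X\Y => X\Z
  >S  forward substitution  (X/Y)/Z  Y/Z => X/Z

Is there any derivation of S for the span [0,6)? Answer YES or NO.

[0,6] S   >
  [0,3] S/PP   <
    [0,2] N   <
      [0,1] "every" : S
      [1,2] "from" : N\S
    [2,3] "built" : (S/PP)\N
  [3,6] PP   >
    [3,4] "idea" : PP/N
    [4,6] N   >
      [4,5] "bone" : N/(S\NP)
      [5,6] "in" : S\NP

YES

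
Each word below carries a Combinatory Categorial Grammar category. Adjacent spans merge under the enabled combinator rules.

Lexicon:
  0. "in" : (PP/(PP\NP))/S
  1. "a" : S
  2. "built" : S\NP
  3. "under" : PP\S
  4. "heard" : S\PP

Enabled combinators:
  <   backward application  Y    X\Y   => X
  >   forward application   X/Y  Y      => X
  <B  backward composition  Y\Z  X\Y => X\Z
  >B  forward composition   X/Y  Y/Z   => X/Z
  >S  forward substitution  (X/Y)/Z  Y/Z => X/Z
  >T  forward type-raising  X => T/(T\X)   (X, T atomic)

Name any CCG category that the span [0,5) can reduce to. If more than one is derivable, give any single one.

S

[0,5] S   <
  [0,4] PP   >
    [0,2] PP/(PP\NP)   >
      [0,1] "in" : (PP/(PP\NP))/S
      [1,2] "a" : S
    [2,4] PP\NP   <B
      [2,3] "built" : S\NP
      [3,4] "under" : PP\S
  [4,5] "heard" : S\PP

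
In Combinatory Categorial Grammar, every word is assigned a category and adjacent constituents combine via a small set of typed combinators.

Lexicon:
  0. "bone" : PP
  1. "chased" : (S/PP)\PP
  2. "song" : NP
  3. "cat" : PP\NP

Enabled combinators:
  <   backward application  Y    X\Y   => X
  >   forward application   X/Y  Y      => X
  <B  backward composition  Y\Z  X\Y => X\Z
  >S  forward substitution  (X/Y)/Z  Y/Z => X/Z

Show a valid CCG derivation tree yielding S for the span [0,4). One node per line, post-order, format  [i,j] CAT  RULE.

[0,4] S   >
  [0,2] S/PP   <
    [0,1] "bone" : PP
    [1,2] "chased" : (S/PP)\PP
  [2,4] PP   <
    [2,3] "song" : NP
    [3,4] "cat" : PP\NP

[0,1] PP  lex  "bone"
[1,2] (S/PP)\PP  lex  "chased"
[0,2] S/PP  <  k=1
[2,3] NP  lex  "song"
[3,4] PP\NP  lex  "cat"
[2,4] PP  <  k=3
[0,4] S  >  k=2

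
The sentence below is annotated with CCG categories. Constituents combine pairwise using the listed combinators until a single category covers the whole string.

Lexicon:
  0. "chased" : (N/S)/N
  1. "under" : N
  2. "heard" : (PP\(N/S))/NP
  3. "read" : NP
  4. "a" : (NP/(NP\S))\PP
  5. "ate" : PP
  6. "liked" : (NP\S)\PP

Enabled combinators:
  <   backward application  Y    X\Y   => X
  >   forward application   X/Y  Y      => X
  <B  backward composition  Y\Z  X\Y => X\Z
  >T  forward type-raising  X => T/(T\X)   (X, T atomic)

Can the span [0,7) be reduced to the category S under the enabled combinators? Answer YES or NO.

NO

(N/S)/N N (PP\(N/S))/NP NP (NP/(NP\S))\PP PP (NP\S)\PP
CKY chart[0,7] = {N/(N\NP), NP, NP/(NP\NP), PP/(PP\NP), S/(S\NP)}; S ∉ chart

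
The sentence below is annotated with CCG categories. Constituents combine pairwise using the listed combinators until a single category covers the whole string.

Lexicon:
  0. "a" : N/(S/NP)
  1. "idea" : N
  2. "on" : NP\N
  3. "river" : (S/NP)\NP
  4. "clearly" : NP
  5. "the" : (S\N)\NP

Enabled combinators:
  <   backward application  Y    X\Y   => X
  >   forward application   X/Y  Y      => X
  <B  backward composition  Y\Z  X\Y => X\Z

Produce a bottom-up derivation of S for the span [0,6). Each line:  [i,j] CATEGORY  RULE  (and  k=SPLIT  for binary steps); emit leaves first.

[0,6] S   <
  [0,4] N   >
    [0,1] "a" : N/(S/NP)
    [1,4] S/NP   <
      [1,3] NP   <
        [1,2] "idea" : N
        [2,3] "on" : NP\N
      [3,4] "river" : (S/NP)\NP
  [4,6] S\N   <
    [4,5] "clearly" : NP
    [5,6] "the" : (S\N)\NP

[0,1] N/(S/NP)  lex  "a"
[1,2] N  lex  "idea"
[2,3] NP\N  lex  "on"
[1,3] NP  <  k=2
[3,4] (S/NP)\NP  lex  "river"
[1,4] S/NP  <  k=3
[0,4] N  >  k=1
[4,5] NP  lex  "clearly"
[5,6] (S\N)\NP  lex  "the"
[4,6] S\N  <  k=5
[0,6] S  <  k=4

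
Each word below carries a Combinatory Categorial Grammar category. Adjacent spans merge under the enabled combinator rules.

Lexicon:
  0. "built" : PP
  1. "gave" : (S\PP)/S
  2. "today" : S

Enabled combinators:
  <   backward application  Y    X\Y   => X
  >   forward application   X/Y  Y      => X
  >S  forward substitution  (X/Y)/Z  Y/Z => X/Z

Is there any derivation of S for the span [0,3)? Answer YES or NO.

YES

[0,3] S   <
  [0,1] "built" : PP
  [1,3] S\PP   >
    [1,2] "gave" : (S\PP)/S
    [2,3] "today" : S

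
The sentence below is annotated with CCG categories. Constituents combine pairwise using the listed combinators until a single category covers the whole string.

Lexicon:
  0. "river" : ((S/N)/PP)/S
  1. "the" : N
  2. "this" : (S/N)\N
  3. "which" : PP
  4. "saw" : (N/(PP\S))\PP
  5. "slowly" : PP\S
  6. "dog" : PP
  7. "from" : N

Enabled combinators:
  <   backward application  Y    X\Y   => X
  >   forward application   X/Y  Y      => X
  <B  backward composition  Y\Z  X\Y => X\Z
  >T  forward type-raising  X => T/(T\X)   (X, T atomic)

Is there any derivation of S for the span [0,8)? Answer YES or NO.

[0,8] S   >
  [0,7] S/N   >
    [0,6] (S/N)/PP   >
      [0,1] "river" : ((S/N)/PP)/S
      [1,6] S   >
        [1,3] S/N   <
          [1,2] "the" : N
          [2,3] "this" : (S/N)\N
        [3,6] N   >
          [3,5] N/(PP\S)   <
            [3,4] "which" : PP
            [4,5] "saw" : (N/(PP\S))\PP
          [5,6] "slowly" : PP\S
    [6,7] "dog" : PP
  [7,8] "from" : N

YES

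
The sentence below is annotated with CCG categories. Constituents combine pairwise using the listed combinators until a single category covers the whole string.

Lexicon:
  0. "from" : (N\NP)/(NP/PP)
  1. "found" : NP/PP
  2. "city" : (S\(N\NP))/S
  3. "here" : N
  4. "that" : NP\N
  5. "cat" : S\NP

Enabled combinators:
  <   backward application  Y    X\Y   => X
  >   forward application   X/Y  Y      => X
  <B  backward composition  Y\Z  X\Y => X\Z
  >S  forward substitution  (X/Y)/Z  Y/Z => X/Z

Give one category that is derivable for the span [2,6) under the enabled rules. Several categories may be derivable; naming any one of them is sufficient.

[0,6] S   <
  [0,2] N\NP   >
    [0,1] "from" : (N\NP)/(NP/PP)
    [1,2] "found" : NP/PP
  [2,6] S\(N\NP)   >
    [2,3] "city" : (S\(N\NP))/S
    [3,6] S   <
      [3,5] NP   <
        [3,4] "here" : N
        [4,5] "that" : NP\N
      [5,6] "cat" : S\NP

S\(N\NP)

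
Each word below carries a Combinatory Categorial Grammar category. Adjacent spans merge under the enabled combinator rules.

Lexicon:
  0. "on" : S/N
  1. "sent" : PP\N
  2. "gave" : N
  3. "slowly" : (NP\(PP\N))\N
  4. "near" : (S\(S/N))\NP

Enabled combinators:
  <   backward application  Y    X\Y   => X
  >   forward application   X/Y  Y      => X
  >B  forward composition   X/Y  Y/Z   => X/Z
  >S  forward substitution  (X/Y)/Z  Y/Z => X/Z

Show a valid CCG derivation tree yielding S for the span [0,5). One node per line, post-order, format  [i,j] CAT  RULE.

[0,1] S/N  lex  "on"
[1,2] PP\N  lex  "sent"
[2,3] N  lex  "gave"
[3,4] (NP\(PP\N))\N  lex  "slowly"
[2,4] NP\(PP\N)  <  k=3
[1,4] NP  <  k=2
[4,5] (S\(S/N))\NP  lex  "near"
[1,5] S\(S/N)  <  k=4
[0,5] S  <  k=1

[0,5] S   <
  [0,1] "on" : S/N
  [1,5] S\(S/N)   <
    [1,4] NP   <
      [1,2] "sent" : PP\N
      [2,4] NP\(PP\N)   <
        [2,3] "gave" : N
        [3,4] "slowly" : (NP\(PP\N))\N
    [4,5] "near" : (S\(S/N))\NP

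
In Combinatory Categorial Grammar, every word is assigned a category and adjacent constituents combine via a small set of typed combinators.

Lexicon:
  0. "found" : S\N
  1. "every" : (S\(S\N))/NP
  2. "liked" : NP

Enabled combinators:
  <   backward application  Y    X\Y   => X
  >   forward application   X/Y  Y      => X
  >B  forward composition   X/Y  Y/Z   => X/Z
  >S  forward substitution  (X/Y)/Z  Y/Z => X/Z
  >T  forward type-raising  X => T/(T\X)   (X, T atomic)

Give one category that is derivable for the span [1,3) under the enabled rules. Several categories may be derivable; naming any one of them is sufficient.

[0,3] S   <
  [0,1] "found" : S\N
  [1,3] S\(S\N)   >
    [1,2] "every" : (S\(S\N))/NP
    [2,3] "liked" : NP

S\(S\N)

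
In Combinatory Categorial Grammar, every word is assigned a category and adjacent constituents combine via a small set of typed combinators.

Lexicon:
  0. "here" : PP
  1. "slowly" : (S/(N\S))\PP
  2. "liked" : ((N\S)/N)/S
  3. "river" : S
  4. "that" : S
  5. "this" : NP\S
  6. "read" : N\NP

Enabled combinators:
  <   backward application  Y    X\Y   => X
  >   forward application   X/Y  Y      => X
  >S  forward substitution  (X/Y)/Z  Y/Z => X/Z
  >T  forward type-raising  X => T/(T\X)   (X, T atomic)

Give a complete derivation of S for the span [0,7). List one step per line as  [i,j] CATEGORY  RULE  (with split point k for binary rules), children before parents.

[0,7] S   >
  [0,2] S/(N\S)   <
    [0,1] "here" : PP
    [1,2] "slowly" : (S/(N\S))\PP
  [2,7] N\S   >
    [2,4] (N\S)/N   >
      [2,3] "liked" : ((N\S)/N)/S
      [3,4] "river" : S
    [4,7] N   <
      [4,6] NP   <
        [4,5] "that" : S
        [5,6] "this" : NP\S
      [6,7] "read" : N\NP

[0,1] PP  lex  "here"
[1,2] (S/(N\S))\PP  lex  "slowly"
[0,2] S/(N\S)  <  k=1
[2,3] ((N\S)/N)/S  lex  "liked"
[3,4] S  lex  "river"
[2,4] (N\S)/N  >  k=3
[4,5] S  lex  "that"
[5,6] NP\S  lex  "this"
[4,6] NP  <  k=5
[6,7] N\NP  lex  "read"
[4,7] N  <  k=6
[2,7] N\S  >  k=4
[0,7] S  >  k=2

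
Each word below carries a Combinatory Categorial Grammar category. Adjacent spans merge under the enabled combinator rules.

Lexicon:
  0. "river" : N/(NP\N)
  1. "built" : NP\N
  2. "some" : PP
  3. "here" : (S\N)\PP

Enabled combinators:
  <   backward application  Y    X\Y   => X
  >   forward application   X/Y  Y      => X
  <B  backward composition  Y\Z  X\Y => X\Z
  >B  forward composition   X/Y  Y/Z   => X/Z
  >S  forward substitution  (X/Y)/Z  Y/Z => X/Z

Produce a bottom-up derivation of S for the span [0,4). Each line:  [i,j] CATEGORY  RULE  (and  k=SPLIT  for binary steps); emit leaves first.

[0,4] S   <
  [0,2] N   >
    [0,1] "river" : N/(NP\N)
    [1,2] "built" : NP\N
  [2,4] S\N   <
    [2,3] "some" : PP
    [3,4] "here" : (S\N)\PP

[0,1] N/(NP\N)  lex  "river"
[1,2] NP\N  lex  "built"
[0,2] N  >  k=1
[2,3] PP  lex  "some"
[3,4] (S\N)\PP  lex  "here"
[2,4] S\N  <  k=3
[0,4] S  <  k=2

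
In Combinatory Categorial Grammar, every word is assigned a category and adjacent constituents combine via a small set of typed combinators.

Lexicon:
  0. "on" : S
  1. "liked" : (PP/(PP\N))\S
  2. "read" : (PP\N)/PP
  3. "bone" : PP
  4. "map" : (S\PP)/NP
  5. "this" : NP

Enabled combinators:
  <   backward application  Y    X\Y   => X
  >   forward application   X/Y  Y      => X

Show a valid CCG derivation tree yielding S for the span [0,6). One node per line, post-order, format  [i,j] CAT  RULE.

[0,1] S  lex  "on"
[1,2] (PP/(PP\N))\S  lex  "liked"
[0,2] PP/(PP\N)  <  k=1
[2,3] (PP\N)/PP  lex  "read"
[3,4] PP  lex  "bone"
[2,4] PP\N  >  k=3
[0,4] PP  >  k=2
[4,5] (S\PP)/NP  lex  "map"
[5,6] NP  lex  "this"
[4,6] S\PP  >  k=5
[0,6] S  <  k=4

[0,6] S   <
  [0,4] PP   >
    [0,2] PP/(PP\N)   <
      [0,1] "on" : S
      [1,2] "liked" : (PP/(PP\N))\S
    [2,4] PP\N   >
      [2,3] "read" : (PP\N)/PP
      [3,4] "bone" : PP
  [4,6] S\PP   >
    [4,5] "map" : (S\PP)/NP
    [5,6] "this" : NP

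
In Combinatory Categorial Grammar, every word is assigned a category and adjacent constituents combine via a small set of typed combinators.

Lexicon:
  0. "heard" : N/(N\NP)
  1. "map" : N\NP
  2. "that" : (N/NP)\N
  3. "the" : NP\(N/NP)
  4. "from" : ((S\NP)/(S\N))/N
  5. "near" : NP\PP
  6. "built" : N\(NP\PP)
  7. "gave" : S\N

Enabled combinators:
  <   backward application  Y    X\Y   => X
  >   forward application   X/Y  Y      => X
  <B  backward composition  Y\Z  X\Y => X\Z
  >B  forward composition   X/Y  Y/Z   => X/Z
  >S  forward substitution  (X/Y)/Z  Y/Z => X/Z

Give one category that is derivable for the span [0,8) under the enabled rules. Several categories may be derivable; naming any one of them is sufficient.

S

[0,8] S   <
  [0,4] NP   <
    [0,2] N   >
      [0,1] "heard" : N/(N\NP)
      [1,2] "map" : N\NP
    [2,4] NP\N   <B
      [2,3] "that" : (N/NP)\N
      [3,4] "the" : NP\(N/NP)
  [4,8] S\NP   >
    [4,7] (S\NP)/(S\N)   >
      [4,5] "from" : ((S\NP)/(S\N))/N
      [5,7] N   <
        [5,6] "near" : NP\PP
        [6,7] "built" : N\(NP\PP)
    [7,8] "gave" : S\N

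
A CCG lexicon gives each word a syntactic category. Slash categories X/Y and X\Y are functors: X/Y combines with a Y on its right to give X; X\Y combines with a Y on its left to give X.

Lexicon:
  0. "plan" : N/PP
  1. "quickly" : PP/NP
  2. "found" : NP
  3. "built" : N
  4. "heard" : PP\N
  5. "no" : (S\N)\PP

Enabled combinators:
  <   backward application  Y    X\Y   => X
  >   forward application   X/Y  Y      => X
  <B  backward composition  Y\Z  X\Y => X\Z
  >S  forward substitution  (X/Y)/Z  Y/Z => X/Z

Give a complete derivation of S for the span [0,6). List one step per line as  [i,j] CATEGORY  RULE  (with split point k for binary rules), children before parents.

[0,6] S   <
  [0,3] N   >
    [0,1] "plan" : N/PP
    [1,3] PP   >
      [1,2] "quickly" : PP/NP
      [2,3] "found" : NP
  [3,6] S\N   <
    [3,5] PP   <
      [3,4] "built" : N
      [4,5] "heard" : PP\N
    [5,6] "no" : (S\N)\PP

[0,1] N/PP  lex  "plan"
[1,2] PP/NP  lex  "quickly"
[2,3] NP  lex  "found"
[1,3] PP  >  k=2
[0,3] N  >  k=1
[3,4] N  lex  "built"
[4,5] PP\N  lex  "heard"
[3,5] PP  <  k=4
[5,6] (S\N)\PP  lex  "no"
[3,6] S\N  <  k=5
[0,6] S  <  k=3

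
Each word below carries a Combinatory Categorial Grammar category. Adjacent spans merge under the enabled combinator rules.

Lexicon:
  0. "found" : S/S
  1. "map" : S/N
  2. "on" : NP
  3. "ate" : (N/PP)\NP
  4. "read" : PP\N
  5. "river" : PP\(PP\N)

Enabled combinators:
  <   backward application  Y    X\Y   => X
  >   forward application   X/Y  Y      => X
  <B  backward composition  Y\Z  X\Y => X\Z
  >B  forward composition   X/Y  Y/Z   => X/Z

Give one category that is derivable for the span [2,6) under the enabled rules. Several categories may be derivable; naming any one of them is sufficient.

N

[0,6] S   >
  [0,2] S/N   >B
    [0,1] "found" : S/S
    [1,2] "map" : S/N
  [2,6] N   >
    [2,4] N/PP   <
      [2,3] "on" : NP
      [3,4] "ate" : (N/PP)\NP
    [4,6] PP   <
      [4,5] "read" : PP\N
      [5,6] "river" : PP\(PP\N)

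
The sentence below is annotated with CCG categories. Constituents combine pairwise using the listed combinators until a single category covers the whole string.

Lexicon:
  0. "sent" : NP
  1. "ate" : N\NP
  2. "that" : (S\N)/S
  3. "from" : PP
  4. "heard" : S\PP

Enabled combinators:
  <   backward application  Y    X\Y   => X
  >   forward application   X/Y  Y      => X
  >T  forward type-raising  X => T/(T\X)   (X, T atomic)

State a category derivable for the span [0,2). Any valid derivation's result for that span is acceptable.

N

[0,5] S   <
  [0,2] N   >
    [0,1] N/(N\NP)   >T
      [0,1] "sent" : NP
    [1,2] "ate" : N\NP
  [2,5] S\N   >
    [2,3] "that" : (S\N)/S
    [3,5] S   <
      [3,4] "from" : PP
      [4,5] "heard" : S\PP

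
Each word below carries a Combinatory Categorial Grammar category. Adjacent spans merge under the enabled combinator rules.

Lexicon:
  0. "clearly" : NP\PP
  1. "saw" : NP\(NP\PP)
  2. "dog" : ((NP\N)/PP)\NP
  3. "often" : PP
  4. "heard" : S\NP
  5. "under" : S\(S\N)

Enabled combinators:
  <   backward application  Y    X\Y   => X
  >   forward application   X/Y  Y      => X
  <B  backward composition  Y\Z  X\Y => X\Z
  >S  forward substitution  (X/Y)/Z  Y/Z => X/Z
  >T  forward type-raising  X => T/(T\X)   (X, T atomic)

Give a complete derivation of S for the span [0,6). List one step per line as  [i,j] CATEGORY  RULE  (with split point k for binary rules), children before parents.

[0,1] NP\PP  lex  "clearly"
[1,2] NP\(NP\PP)  lex  "saw"
[0,2] NP  <  k=1
[2,3] ((NP\N)/PP)\NP  lex  "dog"
[0,3] (NP\N)/PP  <  k=2
[3,4] PP  lex  "often"
[0,4] NP\N  >  k=3
[4,5] S\NP  lex  "heard"
[0,5] S\N  <B  k=4
[5,6] S\(S\N)  lex  "under"
[0,6] S  <  k=5

[0,6] S   <
  [0,5] S\N   <B
    [0,4] NP\N   >
      [0,3] (NP\N)/PP   <
        [0,2] NP   <
          [0,1] "clearly" : NP\PP
          [1,2] "saw" : NP\(NP\PP)
        [2,3] "dog" : ((NP\N)/PP)\NP
      [3,4] "often" : PP
    [4,5] "heard" : S\NP
  [5,6] "under" : S\(S\N)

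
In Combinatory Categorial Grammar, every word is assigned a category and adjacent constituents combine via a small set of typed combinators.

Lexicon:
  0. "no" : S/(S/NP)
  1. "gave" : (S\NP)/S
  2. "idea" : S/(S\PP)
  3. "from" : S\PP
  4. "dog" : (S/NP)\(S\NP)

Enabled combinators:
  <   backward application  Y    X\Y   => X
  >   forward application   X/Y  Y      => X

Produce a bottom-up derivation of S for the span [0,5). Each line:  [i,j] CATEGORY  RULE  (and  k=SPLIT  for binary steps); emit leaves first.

[0,1] S/(S/NP)  lex  "no"
[1,2] (S\NP)/S  lex  "gave"
[2,3] S/(S\PP)  lex  "idea"
[3,4] S\PP  lex  "from"
[2,4] S  >  k=3
[1,4] S\NP  >  k=2
[4,5] (S/NP)\(S\NP)  lex  "dog"
[1,5] S/NP  <  k=4
[0,5] S  >  k=1

[0,5] S   >
  [0,1] "no" : S/(S/NP)
  [1,5] S/NP   <
    [1,4] S\NP   >
      [1,2] "gave" : (S\NP)/S
      [2,4] S   >
        [2,3] "idea" : S/(S\PP)
        [3,4] "from" : S\PP
    [4,5] "dog" : (S/NP)\(S\NP)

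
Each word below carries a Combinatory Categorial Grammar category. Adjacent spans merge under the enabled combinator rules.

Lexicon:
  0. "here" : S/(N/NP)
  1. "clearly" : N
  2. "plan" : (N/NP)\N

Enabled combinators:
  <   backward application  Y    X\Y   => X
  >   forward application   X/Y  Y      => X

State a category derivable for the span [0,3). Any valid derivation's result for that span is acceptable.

[0,3] S   >
  [0,1] "here" : S/(N/NP)
  [1,3] N/NP   <
    [1,2] "clearly" : N
    [2,3] "plan" : (N/NP)\N

S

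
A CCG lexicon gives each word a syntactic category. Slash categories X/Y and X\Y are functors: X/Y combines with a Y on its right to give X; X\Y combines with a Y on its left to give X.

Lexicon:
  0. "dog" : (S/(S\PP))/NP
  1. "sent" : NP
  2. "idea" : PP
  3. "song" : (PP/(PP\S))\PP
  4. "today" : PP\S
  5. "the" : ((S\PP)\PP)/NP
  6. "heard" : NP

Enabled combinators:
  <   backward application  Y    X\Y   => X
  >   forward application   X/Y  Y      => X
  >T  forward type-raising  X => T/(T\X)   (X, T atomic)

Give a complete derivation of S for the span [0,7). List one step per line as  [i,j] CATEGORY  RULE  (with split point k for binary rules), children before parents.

[0,1] (S/(S\PP))/NP  lex  "dog"
[1,2] NP  lex  "sent"
[0,2] S/(S\PP)  >  k=1
[2,3] PP  lex  "idea"
[3,4] (PP/(PP\S))\PP  lex  "song"
[2,4] PP/(PP\S)  <  k=3
[4,5] PP\S  lex  "today"
[2,5] PP  >  k=4
[5,6] ((S\PP)\PP)/NP  lex  "the"
[6,7] NP  lex  "heard"
[5,7] (S\PP)\PP  >  k=6
[2,7] S\PP  <  k=5
[0,7] S  >  k=2

[0,7] S   >
  [0,2] S/(S\PP)   >
    [0,1] "dog" : (S/(S\PP))/NP
    [1,2] "sent" : NP
  [2,7] S\PP   <
    [2,5] PP   >
      [2,4] PP/(PP\S)   <
        [2,3] "idea" : PP
        [3,4] "song" : (PP/(PP\S))\PP
      [4,5] "today" : PP\S
    [5,7] (S\PP)\PP   >
      [5,6] "the" : ((S\PP)\PP)/NP
      [6,7] "heard" : NP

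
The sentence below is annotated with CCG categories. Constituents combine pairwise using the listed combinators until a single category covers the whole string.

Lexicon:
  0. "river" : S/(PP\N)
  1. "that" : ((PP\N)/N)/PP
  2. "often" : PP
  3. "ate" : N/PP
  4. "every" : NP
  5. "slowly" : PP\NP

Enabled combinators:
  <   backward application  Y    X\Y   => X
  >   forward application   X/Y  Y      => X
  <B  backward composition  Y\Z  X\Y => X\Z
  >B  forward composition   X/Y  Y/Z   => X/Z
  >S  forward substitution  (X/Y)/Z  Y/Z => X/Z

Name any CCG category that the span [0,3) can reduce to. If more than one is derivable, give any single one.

S/N

[0,6] S   >
  [0,3] S/N   >B
    [0,1] "river" : S/(PP\N)
    [1,3] (PP\N)/N   >
      [1,2] "that" : ((PP\N)/N)/PP
      [2,3] "often" : PP
  [3,6] N   >
    [3,4] "ate" : N/PP
    [4,6] PP   <
      [4,5] "every" : NP
      [5,6] "slowly" : PP\NP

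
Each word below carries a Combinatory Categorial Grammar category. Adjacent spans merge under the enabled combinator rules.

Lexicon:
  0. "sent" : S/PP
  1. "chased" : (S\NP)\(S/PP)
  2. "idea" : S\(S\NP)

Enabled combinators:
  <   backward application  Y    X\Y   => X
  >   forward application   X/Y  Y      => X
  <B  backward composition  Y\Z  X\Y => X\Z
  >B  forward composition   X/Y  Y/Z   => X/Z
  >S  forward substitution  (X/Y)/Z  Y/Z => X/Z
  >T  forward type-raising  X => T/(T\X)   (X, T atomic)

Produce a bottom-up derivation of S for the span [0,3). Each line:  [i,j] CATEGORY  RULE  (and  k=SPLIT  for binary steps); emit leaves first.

[0,1] S/PP  lex  "sent"
[1,2] (S\NP)\(S/PP)  lex  "chased"
[0,2] S\NP  <  k=1
[2,3] S\(S\NP)  lex  "idea"
[0,3] S  <  k=2

[0,3] S   <
  [0,2] S\NP   <
    [0,1] "sent" : S/PP
    [1,2] "chased" : (S\NP)\(S/PP)
  [2,3] "idea" : S\(S\NP)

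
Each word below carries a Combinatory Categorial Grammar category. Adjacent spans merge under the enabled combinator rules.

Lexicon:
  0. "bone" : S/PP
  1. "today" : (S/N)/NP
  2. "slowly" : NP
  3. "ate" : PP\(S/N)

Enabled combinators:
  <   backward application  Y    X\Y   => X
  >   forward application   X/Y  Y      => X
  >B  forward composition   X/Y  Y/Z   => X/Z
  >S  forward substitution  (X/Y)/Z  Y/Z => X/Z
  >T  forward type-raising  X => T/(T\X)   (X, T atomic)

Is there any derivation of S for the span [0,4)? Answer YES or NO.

[0,4] S   >
  [0,1] "bone" : S/PP
  [1,4] PP   <
    [1,3] S/N   >
      [1,2] "today" : (S/N)/NP
      [2,3] "slowly" : NP
    [3,4] "ate" : PP\(S/N)

YES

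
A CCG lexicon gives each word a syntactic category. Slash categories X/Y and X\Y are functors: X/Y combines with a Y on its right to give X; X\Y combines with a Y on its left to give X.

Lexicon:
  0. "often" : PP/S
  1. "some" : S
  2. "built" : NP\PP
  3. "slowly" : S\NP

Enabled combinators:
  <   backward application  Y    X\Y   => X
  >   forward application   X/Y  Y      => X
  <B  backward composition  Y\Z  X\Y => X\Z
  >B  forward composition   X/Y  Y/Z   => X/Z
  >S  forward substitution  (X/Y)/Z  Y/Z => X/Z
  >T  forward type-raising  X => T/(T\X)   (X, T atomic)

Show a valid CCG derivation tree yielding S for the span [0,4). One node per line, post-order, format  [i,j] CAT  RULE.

[0,4] S   <
  [0,3] NP   <
    [0,2] PP   >
      [0,1] "often" : PP/S
      [1,2] "some" : S
    [2,3] "built" : NP\PP
  [3,4] "slowly" : S\NP

[0,1] PP/S  lex  "often"
[1,2] S  lex  "some"
[0,2] PP  >  k=1
[2,3] NP\PP  lex  "built"
[0,3] NP  <  k=2
[3,4] S\NP  lex  "slowly"
[0,4] S  <  k=3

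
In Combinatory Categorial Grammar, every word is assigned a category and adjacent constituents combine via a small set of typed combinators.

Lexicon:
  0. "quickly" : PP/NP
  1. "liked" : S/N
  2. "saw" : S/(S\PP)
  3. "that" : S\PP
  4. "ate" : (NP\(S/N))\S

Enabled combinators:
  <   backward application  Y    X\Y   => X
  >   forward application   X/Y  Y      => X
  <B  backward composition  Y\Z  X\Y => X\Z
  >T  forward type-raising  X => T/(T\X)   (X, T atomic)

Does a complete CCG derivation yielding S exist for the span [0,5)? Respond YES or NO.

PP/NP S/N S/(S\PP) S\PP (NP\(S/N))\S
CKY chart[0,5] = {N/(N\PP), NP/(NP\PP), PP, PP/(PP\PP), S/(S\PP)}; S ∉ chart

NO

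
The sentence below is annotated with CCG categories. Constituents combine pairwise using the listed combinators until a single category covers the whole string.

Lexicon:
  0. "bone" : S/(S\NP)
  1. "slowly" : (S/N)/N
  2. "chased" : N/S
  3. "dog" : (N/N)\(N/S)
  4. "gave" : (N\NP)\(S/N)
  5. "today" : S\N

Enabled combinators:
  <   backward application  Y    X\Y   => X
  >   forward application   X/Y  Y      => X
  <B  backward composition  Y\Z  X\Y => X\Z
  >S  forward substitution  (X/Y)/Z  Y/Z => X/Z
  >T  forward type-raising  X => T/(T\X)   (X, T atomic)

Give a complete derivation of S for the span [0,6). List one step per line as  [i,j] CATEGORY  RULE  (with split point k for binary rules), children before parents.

[0,1] S/(S\NP)  lex  "bone"
[1,2] (S/N)/N  lex  "slowly"
[2,3] N/S  lex  "chased"
[3,4] (N/N)\(N/S)  lex  "dog"
[2,4] N/N  <  k=3
[1,4] S/N  >S  k=2
[4,5] (N\NP)\(S/N)  lex  "gave"
[1,5] N\NP  <  k=4
[5,6] S\N  lex  "today"
[1,6] S\NP  <B  k=5
[0,6] S  >  k=1

[0,6] S   >
  [0,1] "bone" : S/(S\NP)
  [1,6] S\NP   <B
    [1,5] N\NP   <
      [1,4] S/N   >S
        [1,2] "slowly" : (S/N)/N
        [2,4] N/N   <
          [2,3] "chased" : N/S
          [3,4] "dog" : (N/N)\(N/S)
      [4,5] "gave" : (N\NP)\(S/N)
    [5,6] "today" : S\N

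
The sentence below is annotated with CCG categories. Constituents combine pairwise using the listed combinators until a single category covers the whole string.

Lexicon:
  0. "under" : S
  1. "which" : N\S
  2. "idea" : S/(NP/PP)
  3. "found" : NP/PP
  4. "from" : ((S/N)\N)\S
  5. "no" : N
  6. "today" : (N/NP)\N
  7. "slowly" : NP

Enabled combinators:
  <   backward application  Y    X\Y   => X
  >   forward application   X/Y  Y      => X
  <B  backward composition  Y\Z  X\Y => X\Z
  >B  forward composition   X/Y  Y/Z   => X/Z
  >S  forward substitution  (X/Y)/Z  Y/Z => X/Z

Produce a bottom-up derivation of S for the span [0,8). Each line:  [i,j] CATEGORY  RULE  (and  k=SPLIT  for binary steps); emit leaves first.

[0,8] S   >
  [0,5] S/N   <
    [0,2] N   <
      [0,1] "under" : S
      [1,2] "which" : N\S
    [2,5] (S/N)\N   <
      [2,4] S   >
        [2,3] "idea" : S/(NP/PP)
        [3,4] "found" : NP/PP
      [4,5] "from" : ((S/N)\N)\S
  [5,8] N   >
    [5,7] N/NP   <
      [5,6] "no" : N
      [6,7] "today" : (N/NP)\N
    [7,8] "slowly" : NP

[0,1] S  lex  "under"
[1,2] N\S  lex  "which"
[0,2] N  <  k=1
[2,3] S/(NP/PP)  lex  "idea"
[3,4] NP/PP  lex  "found"
[2,4] S  >  k=3
[4,5] ((S/N)\N)\S  lex  "from"
[2,5] (S/N)\N  <  k=4
[0,5] S/N  <  k=2
[5,6] N  lex  "no"
[6,7] (N/NP)\N  lex  "today"
[5,7] N/NP  <  k=6
[7,8] NP  lex  "slowly"
[5,8] N  >  k=7
[0,8] S  >  k=5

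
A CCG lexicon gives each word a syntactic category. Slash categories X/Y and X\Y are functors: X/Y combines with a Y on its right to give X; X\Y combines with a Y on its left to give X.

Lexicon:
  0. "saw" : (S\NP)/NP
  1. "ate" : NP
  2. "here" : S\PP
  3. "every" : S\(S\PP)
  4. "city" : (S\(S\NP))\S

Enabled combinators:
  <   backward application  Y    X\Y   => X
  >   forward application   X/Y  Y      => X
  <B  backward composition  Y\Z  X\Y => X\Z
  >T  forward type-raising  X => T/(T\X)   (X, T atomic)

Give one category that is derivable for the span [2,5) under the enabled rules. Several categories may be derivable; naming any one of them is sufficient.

S\(S\NP)

[0,5] S   <
  [0,2] S\NP   >
    [0,1] "saw" : (S\NP)/NP
    [1,2] "ate" : NP
  [2,5] S\(S\NP)   <
    [2,4] S   <
      [2,3] "here" : S\PP
      [3,4] "every" : S\(S\PP)
    [4,5] "city" : (S\(S\NP))\S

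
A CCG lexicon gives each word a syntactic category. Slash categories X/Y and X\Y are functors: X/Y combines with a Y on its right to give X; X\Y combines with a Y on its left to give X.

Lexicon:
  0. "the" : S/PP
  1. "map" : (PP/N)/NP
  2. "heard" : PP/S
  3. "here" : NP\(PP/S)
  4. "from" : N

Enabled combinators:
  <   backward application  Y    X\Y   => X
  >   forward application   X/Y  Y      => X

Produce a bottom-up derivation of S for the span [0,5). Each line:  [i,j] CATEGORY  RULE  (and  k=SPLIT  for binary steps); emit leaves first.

[0,5] S   >
  [0,1] "the" : S/PP
  [1,5] PP   >
    [1,4] PP/N   >
      [1,2] "map" : (PP/N)/NP
      [2,4] NP   <
        [2,3] "heard" : PP/S
        [3,4] "here" : NP\(PP/S)
    [4,5] "from" : N

[0,1] S/PP  lex  "the"
[1,2] (PP/N)/NP  lex  "map"
[2,3] PP/S  lex  "heard"
[3,4] NP\(PP/S)  lex  "here"
[2,4] NP  <  k=3
[1,4] PP/N  >  k=2
[4,5] N  lex  "from"
[1,5] PP  >  k=4
[0,5] S  >  k=1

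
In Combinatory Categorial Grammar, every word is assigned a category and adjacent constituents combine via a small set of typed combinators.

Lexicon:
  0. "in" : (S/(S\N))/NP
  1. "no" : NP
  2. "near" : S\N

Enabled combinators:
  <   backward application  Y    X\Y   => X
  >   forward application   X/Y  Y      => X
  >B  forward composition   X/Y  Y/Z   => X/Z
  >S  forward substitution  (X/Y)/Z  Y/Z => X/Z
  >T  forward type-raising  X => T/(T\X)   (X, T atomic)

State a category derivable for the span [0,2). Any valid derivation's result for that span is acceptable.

S/(S\N)

[0,3] S   >
  [0,2] S/(S\N)   >
    [0,1] "in" : (S/(S\N))/NP
    [1,2] "no" : NP
  [2,3] "near" : S\N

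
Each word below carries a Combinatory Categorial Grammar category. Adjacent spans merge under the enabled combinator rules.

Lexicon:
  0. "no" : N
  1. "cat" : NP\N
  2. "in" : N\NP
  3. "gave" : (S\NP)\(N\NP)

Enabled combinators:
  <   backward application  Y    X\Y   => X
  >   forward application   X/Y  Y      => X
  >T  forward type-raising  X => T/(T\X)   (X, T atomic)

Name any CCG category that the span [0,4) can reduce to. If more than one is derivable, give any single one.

S

[0,4] S   <
  [0,2] NP   >
    [0,1] NP/(NP\N)   >T
      [0,1] "no" : N
    [1,2] "cat" : NP\N
  [2,4] S\NP   <
    [2,3] "in" : N\NP
    [3,4] "gave" : (S\NP)\(N\NP)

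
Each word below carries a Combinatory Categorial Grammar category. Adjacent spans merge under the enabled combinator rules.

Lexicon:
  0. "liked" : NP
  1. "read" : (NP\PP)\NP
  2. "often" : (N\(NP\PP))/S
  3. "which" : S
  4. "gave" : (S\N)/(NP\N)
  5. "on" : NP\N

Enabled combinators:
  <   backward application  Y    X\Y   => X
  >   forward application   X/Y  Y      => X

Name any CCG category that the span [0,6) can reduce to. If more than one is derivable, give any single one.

S

[0,6] S   <
  [0,4] N   <
    [0,2] NP\PP   <
      [0,1] "liked" : NP
      [1,2] "read" : (NP\PP)\NP
    [2,4] N\(NP\PP)   >
      [2,3] "often" : (N\(NP\PP))/S
      [3,4] "which" : S
  [4,6] S\N   >
    [4,5] "gave" : (S\N)/(NP\N)
    [5,6] "on" : NP\N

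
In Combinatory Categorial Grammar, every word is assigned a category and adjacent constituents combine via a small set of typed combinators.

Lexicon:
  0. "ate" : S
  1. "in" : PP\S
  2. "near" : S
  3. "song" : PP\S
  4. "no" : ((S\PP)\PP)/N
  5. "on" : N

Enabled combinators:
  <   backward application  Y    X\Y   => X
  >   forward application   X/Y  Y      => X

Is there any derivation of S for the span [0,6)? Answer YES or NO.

YES

[0,6] S   <
  [0,2] PP   <
    [0,1] "ate" : S
    [1,2] "in" : PP\S
  [2,6] S\PP   <
    [2,4] PP   <
      [2,3] "near" : S
      [3,4] "song" : PP\S
    [4,6] (S\PP)\PP   >
      [4,5] "no" : ((S\PP)\PP)/N
      [5,6] "on" : N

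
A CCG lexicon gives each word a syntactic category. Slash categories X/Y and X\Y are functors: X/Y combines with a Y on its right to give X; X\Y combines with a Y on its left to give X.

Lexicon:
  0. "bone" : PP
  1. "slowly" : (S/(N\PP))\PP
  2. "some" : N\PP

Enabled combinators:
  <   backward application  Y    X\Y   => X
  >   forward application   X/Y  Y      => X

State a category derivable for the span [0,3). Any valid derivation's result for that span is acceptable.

[0,3] S   >
  [0,2] S/(N\PP)   <
    [0,1] "bone" : PP
    [1,2] "slowly" : (S/(N\PP))\PP
  [2,3] "some" : N\PP

S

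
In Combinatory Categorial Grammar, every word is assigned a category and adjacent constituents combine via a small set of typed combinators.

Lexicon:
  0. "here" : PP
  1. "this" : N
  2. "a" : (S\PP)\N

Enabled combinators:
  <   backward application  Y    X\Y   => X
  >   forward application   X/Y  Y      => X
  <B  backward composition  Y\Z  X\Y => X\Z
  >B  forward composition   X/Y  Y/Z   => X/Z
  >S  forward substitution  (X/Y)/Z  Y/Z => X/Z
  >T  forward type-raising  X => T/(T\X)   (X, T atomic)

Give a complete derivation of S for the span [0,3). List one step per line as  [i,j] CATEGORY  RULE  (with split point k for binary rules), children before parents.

[0,3] S   <
  [0,1] "here" : PP
  [1,3] S\PP   <
    [1,2] "this" : N
    [2,3] "a" : (S\PP)\N

[0,1] PP  lex  "here"
[1,2] N  lex  "this"
[2,3] (S\PP)\N  lex  "a"
[1,3] S\PP  <  k=2
[0,3] S  <  k=1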